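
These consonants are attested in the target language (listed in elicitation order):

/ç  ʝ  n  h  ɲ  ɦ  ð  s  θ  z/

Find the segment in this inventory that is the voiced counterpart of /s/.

/z/

/s/ is a voiceless alveolar fricative.
The voiced counterpart is a voiced alveolar fricative — in this inventory, /z/.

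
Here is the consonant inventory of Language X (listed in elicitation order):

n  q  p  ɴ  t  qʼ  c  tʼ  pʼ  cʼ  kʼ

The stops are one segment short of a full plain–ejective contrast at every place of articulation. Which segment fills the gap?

place of articulation  plain     ejective
bilabial          p         pʼ      
alveolar          t         tʼ      
palatal           c         cʼ      
velar             —         kʼ      
uvular            q         qʼ      
The velar row has no plain member, so the gap is the plain velar stop /k/.

/k/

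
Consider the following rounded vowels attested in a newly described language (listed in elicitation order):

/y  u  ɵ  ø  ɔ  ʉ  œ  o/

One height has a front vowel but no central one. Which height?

height            front     central   back    
high              y         ʉ         u       
high-mid          ø         ɵ         o       
low-mid           œ         —         ɔ       
Every height has a central member except low-mid, where /ɞ/ would be expected.

low-mid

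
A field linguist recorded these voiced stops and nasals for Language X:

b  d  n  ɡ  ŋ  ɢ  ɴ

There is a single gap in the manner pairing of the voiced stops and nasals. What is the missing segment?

Oral stop: /b/ (bilabial), /d/ (alveolar), /ɡ/ (velar), /ɢ/ (uvular).
Nasal: /n/ (alveolar), /ŋ/ (velar), /ɴ/ (uvular).
The bilabial row has no nasal member, so the gap is the bilabial nasal /m/.

/m/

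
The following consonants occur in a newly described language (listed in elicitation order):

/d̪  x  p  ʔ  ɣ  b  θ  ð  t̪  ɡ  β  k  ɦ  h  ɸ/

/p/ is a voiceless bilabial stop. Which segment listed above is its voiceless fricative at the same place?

The voiceless fricative at the same place is a voiceless bilabial fricative — in this inventory, /ɸ/.

/ɸ/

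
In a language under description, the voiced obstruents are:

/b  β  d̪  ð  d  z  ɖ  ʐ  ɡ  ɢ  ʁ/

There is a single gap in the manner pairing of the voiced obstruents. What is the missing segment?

Stop: /b/ (bilabial), /d̪/ (dental), /d/ (alveolar), /ɖ/ (retroflex), /ɡ/ (velar), /ɢ/ (uvular).
Fricative: /β/ (bilabial), /ð/ (dental), /z/ (alveolar), /ʐ/ (retroflex), /ʁ/ (uvular).
The velar row has no fricative member, so the gap is the velar fricative /ɣ/.

/ɣ/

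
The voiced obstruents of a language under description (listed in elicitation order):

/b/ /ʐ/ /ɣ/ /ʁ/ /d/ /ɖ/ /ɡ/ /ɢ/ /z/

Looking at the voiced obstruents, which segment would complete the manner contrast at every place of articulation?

/β/

bilabial: stop /b/, fricative —.
alveolar: stop /d/, fricative /z/.
retroflex: stop /ɖ/, fricative /ʐ/.
velar: stop /ɡ/, fricative /ɣ/.
uvular: stop /ɢ/, fricative /ʁ/.
The bilabial row has no fricative member, so the gap is the bilabial fricative /β/.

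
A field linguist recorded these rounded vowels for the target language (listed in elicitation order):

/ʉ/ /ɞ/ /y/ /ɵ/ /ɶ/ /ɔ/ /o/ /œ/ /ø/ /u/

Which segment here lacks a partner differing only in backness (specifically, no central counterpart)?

/ɶ/

High: /y/ ~ /ʉ/ ~ /u/
High-mid: /ø/ ~ /ɵ/ ~ /o/
Low-mid: /œ/ ~ /ɞ/ ~ /ɔ/
Low: only /ɶ/ (front); no central partner.
So /ɶ/ is the unpaired segment.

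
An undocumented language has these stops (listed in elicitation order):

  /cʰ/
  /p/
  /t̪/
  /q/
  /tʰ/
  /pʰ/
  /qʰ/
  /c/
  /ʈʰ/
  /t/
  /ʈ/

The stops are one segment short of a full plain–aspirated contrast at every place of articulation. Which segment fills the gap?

/t̪ʰ/

Plain: /p/ (bilabial), /t̪/ (dental), /t/ (alveolar), /ʈ/ (retroflex), /c/ (palatal), /q/ (uvular).
Aspirated: /pʰ/ (bilabial), /tʰ/ (alveolar), /ʈʰ/ (retroflex), /cʰ/ (palatal), /qʰ/ (uvular).
The dental row has no aspirated member, so the gap is the aspirated dental stop /t̪ʰ/.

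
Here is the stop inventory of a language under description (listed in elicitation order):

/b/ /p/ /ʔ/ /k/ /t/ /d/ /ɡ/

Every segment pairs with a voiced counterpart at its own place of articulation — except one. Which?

/ʔ/

Bilabial: /p/ ~ /b/
Alveolar: /t/ ~ /d/
Velar: /k/ ~ /ɡ/
Glottal: only /ʔ/ (voiceless); no voiced partner.
So /ʔ/ is the unpaired segment.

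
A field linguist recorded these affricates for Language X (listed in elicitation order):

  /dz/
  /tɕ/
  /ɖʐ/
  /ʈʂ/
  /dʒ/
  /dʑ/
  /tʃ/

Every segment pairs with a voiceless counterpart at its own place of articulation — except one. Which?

/dz/

Postalveolar: /tʃ/ ~ /dʒ/
Retroflex: /ʈʂ/ ~ /ɖʐ/
Alveolo-palatal: /tɕ/ ~ /dʑ/
Alveolar: only /dz/ (voiced); no voiceless partner.
So /dz/ is the unpaired segment.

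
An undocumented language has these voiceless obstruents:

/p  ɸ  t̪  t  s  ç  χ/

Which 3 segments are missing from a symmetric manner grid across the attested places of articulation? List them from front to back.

/θ/, /c/, /q/

Stop: /p/ (bilabial), /t̪/ (dental), /t/ (alveolar).
Fricative: /ɸ/ (bilabial), /s/ (alveolar), /ç/ (palatal), /χ/ (uvular).
Gaps, from front to back: dental lacks fricative (/θ/); palatal lacks stop (/c/); uvular lacks stop (/q/).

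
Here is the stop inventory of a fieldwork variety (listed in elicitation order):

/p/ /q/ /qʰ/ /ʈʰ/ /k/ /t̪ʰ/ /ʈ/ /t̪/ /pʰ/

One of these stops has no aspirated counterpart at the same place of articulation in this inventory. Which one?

/k/

Bilabial: /p/ ~ /pʰ/
Dental: /t̪/ ~ /t̪ʰ/
Retroflex: /ʈ/ ~ /ʈʰ/
Uvular: /q/ ~ /qʰ/
Velar: only /k/ (plain); no aspirated partner.
So /k/ is the unpaired segment.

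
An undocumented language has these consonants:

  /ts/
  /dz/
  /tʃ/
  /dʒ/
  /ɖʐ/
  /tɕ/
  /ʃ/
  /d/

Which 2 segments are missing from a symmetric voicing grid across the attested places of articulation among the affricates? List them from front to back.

Voiceless: /ts/ (alveolar), /tʃ/ (postalveolar), /tɕ/ (alveolo-palatal).
Voiced: /dz/ (alveolar), /dʒ/ (postalveolar), /ɖʐ/ (retroflex).
Gaps, from front to back: retroflex lacks voiceless (/ʈʂ/); alveolo-palatal lacks voiced (/dʑ/).

/ʈʂ/, /dʑ/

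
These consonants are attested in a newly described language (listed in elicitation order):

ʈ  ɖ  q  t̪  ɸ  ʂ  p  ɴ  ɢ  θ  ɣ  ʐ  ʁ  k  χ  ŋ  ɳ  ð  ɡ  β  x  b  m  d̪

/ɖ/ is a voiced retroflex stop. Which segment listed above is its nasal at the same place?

/ɳ/

The nasal at the same place is a retroflex nasal — in this inventory, /ɳ/.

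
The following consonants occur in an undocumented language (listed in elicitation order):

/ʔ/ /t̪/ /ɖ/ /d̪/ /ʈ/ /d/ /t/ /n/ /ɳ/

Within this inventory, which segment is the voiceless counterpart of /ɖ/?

/ɖ/ is a voiced retroflex stop.
The voiceless counterpart is a voiceless retroflex stop — in this inventory, /ʈ/.

/ʈ/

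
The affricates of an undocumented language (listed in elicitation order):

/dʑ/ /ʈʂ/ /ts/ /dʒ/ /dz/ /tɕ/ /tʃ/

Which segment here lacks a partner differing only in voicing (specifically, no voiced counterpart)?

/ʈʂ/

Alveolar: /ts/ ~ /dz/
Postalveolar: /tʃ/ ~ /dʒ/
Alveolo-palatal: /tɕ/ ~ /dʑ/
Retroflex: only /ʈʂ/ (voiceless); no voiced partner.
So /ʈʂ/ is the unpaired segment.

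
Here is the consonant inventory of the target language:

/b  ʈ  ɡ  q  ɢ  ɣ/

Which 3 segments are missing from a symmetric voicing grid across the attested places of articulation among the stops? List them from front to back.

Voiceless: /ʈ/ (retroflex), /q/ (uvular).
Voiced: /b/ (bilabial), /ɡ/ (velar), /ɢ/ (uvular).
Gaps, from front to back: bilabial lacks voiceless (/p/); retroflex lacks voiced (/ɖ/); velar lacks voiceless (/k/).

/p/, /ɖ/, /k/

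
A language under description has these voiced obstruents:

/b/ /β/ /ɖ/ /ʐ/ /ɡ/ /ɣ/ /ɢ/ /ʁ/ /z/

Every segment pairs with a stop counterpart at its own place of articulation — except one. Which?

Bilabial: /b/ ~ /β/
Retroflex: /ɖ/ ~ /ʐ/
Velar: /ɡ/ ~ /ɣ/
Uvular: /ɢ/ ~ /ʁ/
Alveolar: only /z/ (fricative); no stop partner.
So /z/ is the unpaired segment.

/z/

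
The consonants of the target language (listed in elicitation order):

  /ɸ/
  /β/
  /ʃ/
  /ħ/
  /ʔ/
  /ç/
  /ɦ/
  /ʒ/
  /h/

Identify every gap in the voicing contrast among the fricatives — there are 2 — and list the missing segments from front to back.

/ʝ/, /ʕ/

Voiceless: /ɸ/ (bilabial), /ʃ/ (postalveolar), /ç/ (palatal), /ħ/ (pharyngeal), /h/ (glottal).
Voiced: /β/ (bilabial), /ʒ/ (postalveolar), /ɦ/ (glottal).
Gaps, from front to back: palatal lacks voiced (/ʝ/); pharyngeal lacks voiced (/ʕ/).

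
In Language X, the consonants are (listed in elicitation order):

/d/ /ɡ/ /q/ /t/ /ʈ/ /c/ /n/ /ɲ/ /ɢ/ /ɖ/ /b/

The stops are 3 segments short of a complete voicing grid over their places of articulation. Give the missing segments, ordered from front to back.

/p/, /ɟ/, /k/

Voiceless: /t/ (alveolar), /ʈ/ (retroflex), /c/ (palatal), /q/ (uvular).
Voiced: /b/ (bilabial), /d/ (alveolar), /ɖ/ (retroflex), /ɡ/ (velar), /ɢ/ (uvular).
Gaps, from front to back: bilabial lacks voiceless (/p/); palatal lacks voiced (/ɟ/); velar lacks voiceless (/k/).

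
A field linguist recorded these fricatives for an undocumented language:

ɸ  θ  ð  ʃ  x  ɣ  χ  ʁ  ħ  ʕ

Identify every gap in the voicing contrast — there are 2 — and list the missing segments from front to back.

/β/, /ʒ/

bilabial: voiceless /ɸ/, voiced —.
dental: voiceless /θ/, voiced /ð/.
postalveolar: voiceless /ʃ/, voiced —.
velar: voiceless /x/, voiced /ɣ/.
uvular: voiceless /χ/, voiced /ʁ/.
pharyngeal: voiceless /ħ/, voiced /ʕ/.
Gaps, from front to back: bilabial lacks voiced (/β/); postalveolar lacks voiced (/ʒ/).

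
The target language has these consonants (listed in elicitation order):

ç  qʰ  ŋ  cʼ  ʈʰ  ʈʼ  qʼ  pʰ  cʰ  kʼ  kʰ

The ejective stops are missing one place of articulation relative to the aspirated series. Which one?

place of articulation  aspirated  ejective
bilabial          pʰ        —       
retroflex         ʈʰ        ʈʼ      
palatal           cʰ        cʼ      
velar             kʰ        kʼ      
uvular            qʰ        qʼ      
Every place of articulation has an ejective member except bilabial, where /pʼ/ would be expected.

bilabial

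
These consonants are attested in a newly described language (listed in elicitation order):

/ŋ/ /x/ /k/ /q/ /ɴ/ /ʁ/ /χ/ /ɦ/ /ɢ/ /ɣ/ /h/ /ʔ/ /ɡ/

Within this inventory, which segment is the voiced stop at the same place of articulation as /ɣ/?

/ɡ/

/ɣ/ is a voiced velar fricative.
The voiced stop at the same place is a voiced velar stop — in this inventory, /ɡ/.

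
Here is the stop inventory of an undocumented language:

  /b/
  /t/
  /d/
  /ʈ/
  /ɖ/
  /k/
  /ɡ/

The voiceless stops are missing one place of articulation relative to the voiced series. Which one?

bilabial

place of articulation  voiceless  voiced  
bilabial          —         b       
alveolar          t         d       
retroflex         ʈ         ɖ       
velar             k         ɡ       
Every place of articulation has a voiceless member except bilabial, where /p/ would be expected.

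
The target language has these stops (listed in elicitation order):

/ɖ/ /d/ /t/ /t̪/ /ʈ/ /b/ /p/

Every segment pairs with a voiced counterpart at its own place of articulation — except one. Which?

Bilabial: /p/ ~ /b/
Alveolar: /t/ ~ /d/
Retroflex: /ʈ/ ~ /ɖ/
Dental: only /t̪/ (voiceless); no voiced partner.
So /t̪/ is the unpaired segment.

/t̪/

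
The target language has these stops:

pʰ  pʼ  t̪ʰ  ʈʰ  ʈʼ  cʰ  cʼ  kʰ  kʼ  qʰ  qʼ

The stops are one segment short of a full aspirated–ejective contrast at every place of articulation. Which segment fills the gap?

place of articulation  aspirated  ejective
bilabial          pʰ        pʼ      
dental            t̪ʰ       —       
retroflex         ʈʰ        ʈʼ      
palatal           cʰ        cʼ      
velar             kʰ        kʼ      
uvular            qʰ        qʼ      
The dental row has no ejective member, so the gap is the ejective dental stop /t̪ʼ/.

/t̪ʼ/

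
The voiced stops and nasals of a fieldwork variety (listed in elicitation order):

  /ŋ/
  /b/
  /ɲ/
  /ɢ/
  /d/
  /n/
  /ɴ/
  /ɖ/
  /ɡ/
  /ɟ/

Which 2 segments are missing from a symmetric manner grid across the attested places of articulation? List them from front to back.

place of articulation  oral stop  nasal   
bilabial          b         —       
alveolar          d         n       
retroflex         ɖ         —       
palatal           ɟ         ɲ       
velar             ɡ         ŋ       
uvular            ɢ         ɴ       
Gaps, from front to back: bilabial lacks nasal (/m/); retroflex lacks nasal (/ɳ/).

/m/, /ɳ/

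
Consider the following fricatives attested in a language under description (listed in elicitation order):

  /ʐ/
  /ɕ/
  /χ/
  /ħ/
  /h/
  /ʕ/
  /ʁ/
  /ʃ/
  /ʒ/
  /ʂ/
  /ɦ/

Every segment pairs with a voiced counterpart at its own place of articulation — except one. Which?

/ɕ/

Postalveolar: /ʃ/ ~ /ʒ/
Retroflex: /ʂ/ ~ /ʐ/
Uvular: /χ/ ~ /ʁ/
Pharyngeal: /ħ/ ~ /ʕ/
Glottal: /h/ ~ /ɦ/
Alveolo-palatal: only /ɕ/ (voiceless); no voiced partner.
So /ɕ/ is the unpaired segment.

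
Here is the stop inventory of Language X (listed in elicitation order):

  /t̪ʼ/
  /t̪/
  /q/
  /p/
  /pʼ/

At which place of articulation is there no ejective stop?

uvular

place of articulation  plain     ejective
bilabial          p         pʼ      
dental            t̪        t̪ʼ     
uvular            q         —       
Every place of articulation has an ejective member except uvular, where /qʼ/ would be expected.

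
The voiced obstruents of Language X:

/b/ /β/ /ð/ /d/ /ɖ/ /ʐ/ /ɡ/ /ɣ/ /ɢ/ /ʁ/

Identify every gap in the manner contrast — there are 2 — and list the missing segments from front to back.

Stop: /b/ (bilabial), /d/ (alveolar), /ɖ/ (retroflex), /ɡ/ (velar), /ɢ/ (uvular).
Fricative: /β/ (bilabial), /ð/ (dental), /ʐ/ (retroflex), /ɣ/ (velar), /ʁ/ (uvular).
Gaps, from front to back: dental lacks stop (/d̪/); alveolar lacks fricative (/z/).

/d̪/, /z/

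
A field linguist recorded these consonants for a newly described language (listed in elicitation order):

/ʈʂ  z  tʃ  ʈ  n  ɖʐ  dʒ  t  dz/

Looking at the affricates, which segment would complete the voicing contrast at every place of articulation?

alveolar: voiceless —, voiced /dz/.
postalveolar: voiceless /tʃ/, voiced /dʒ/.
retroflex: voiceless /ʈʂ/, voiced /ɖʐ/.
The alveolar row has no voiceless member, so the gap is the voiceless alveolar affricate /ts/.

/ts/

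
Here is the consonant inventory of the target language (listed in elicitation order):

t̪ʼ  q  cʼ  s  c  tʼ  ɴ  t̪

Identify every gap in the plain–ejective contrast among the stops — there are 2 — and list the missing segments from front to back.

/t/, /qʼ/

place of articulation  plain     ejective
dental            t̪        t̪ʼ     
alveolar          —         tʼ      
palatal           c         cʼ      
uvular            q         —       
Gaps, from front to back: alveolar lacks plain (/t/); uvular lacks ejective (/qʼ/).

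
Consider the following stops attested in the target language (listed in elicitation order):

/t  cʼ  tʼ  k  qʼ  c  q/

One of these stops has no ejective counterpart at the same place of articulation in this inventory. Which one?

Alveolar: /t/ ~ /tʼ/
Palatal: /c/ ~ /cʼ/
Uvular: /q/ ~ /qʼ/
Velar: only /k/ (plain); no ejective partner.
So /k/ is the unpaired segment.

/k/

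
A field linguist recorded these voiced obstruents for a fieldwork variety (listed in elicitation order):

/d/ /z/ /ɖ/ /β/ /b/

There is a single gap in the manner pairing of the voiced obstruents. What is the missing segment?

/ʐ/

place of articulation  stop      fricative
bilabial          b         β       
alveolar          d         z       
retroflex         ɖ         —       
The retroflex row has no fricative member, so the gap is the retroflex fricative /ʐ/.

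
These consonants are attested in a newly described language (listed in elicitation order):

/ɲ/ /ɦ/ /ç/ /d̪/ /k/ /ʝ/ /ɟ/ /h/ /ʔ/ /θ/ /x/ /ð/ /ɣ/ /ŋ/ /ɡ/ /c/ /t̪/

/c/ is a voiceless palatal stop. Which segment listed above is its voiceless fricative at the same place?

The voiceless fricative at the same place is a voiceless palatal fricative — in this inventory, /ç/.

/ç/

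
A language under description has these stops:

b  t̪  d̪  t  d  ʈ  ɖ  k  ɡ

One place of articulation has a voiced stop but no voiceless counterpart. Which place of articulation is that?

bilabial

Voiceless: /t̪/ (dental), /t/ (alveolar), /ʈ/ (retroflex), /k/ (velar).
Voiced: /b/ (bilabial), /d̪/ (dental), /d/ (alveolar), /ɖ/ (retroflex), /ɡ/ (velar).
Every place of articulation has a voiceless member except bilabial, where /p/ would be expected.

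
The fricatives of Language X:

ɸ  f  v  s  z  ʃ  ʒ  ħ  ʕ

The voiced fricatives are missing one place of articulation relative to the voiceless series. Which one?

bilabial

place of articulation  voiceless  voiced  
bilabial          ɸ         —       
labiodental       f         v       
alveolar          s         z       
postalveolar      ʃ         ʒ       
pharyngeal        ħ         ʕ       
Every place of articulation has a voiced member except bilabial, where /β/ would be expected.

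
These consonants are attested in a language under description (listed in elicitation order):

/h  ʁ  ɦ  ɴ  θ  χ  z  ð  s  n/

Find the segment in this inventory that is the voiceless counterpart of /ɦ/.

/h/

/ɦ/ is a voiced glottal fricative.
The voiceless counterpart is a voiceless glottal fricative — in this inventory, /h/.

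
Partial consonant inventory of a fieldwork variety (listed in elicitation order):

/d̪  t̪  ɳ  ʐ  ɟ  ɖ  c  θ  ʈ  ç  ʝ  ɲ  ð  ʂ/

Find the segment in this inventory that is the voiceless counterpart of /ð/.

/ð/ is a voiced dental fricative.
The voiceless counterpart is a voiceless dental fricative — in this inventory, /θ/.

/θ/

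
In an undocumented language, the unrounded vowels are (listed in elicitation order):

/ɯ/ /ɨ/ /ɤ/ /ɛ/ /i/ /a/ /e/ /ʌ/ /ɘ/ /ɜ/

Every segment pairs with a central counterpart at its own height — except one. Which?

/a/

High: /i/ ~ /ɨ/ ~ /ɯ/
High-mid: /e/ ~ /ɘ/ ~ /ɤ/
Low-mid: /ɛ/ ~ /ɜ/ ~ /ʌ/
Low: only /a/ (front); no central partner.
So /a/ is the unpaired segment.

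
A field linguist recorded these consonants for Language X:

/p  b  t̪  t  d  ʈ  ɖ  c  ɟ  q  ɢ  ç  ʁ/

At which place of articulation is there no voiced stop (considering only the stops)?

dental

place of articulation  voiceless  voiced  
bilabial          p         b       
dental            t̪        —       
alveolar          t         d       
retroflex         ʈ         ɖ       
palatal           c         ɟ       
uvular            q         ɢ       
Every place of articulation has a voiced member except dental, where /d̪/ would be expected.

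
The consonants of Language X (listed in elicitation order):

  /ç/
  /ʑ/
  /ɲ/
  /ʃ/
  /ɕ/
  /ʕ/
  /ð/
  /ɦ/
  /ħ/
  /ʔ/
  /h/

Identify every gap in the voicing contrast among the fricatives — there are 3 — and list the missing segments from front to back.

/θ/, /ʒ/, /ʝ/

dental: voiceless —, voiced /ð/.
postalveolar: voiceless /ʃ/, voiced —.
alveolo-palatal: voiceless /ɕ/, voiced /ʑ/.
palatal: voiceless /ç/, voiced —.
pharyngeal: voiceless /ħ/, voiced /ʕ/.
glottal: voiceless /h/, voiced /ɦ/.
Gaps, from front to back: dental lacks voiceless (/θ/); postalveolar lacks voiced (/ʒ/); palatal lacks voiced (/ʝ/).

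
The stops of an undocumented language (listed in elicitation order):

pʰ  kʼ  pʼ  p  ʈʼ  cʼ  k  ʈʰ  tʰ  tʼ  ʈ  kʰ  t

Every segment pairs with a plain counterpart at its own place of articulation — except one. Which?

Bilabial: /p/ ~ /pʰ/ ~ /pʼ/
Alveolar: /t/ ~ /tʰ/ ~ /tʼ/
Retroflex: /ʈ/ ~ /ʈʰ/ ~ /ʈʼ/
Velar: /k/ ~ /kʰ/ ~ /kʼ/
Palatal: only /cʼ/ (ejective); no plain partner.
So /cʼ/ is the unpaired segment.

/cʼ/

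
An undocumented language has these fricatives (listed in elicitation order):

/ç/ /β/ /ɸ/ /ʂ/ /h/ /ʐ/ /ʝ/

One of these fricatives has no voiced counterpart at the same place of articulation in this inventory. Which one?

/h/

Bilabial: /ɸ/ ~ /β/
Retroflex: /ʂ/ ~ /ʐ/
Palatal: /ç/ ~ /ʝ/
Glottal: only /h/ (voiceless); no voiced partner.
So /h/ is the unpaired segment.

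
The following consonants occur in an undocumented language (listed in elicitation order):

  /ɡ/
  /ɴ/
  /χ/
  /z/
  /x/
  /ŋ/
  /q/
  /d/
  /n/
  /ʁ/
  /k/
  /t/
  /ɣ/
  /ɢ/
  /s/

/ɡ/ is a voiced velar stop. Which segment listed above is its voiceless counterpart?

/k/

The voiceless counterpart is a voiceless velar stop — in this inventory, /k/.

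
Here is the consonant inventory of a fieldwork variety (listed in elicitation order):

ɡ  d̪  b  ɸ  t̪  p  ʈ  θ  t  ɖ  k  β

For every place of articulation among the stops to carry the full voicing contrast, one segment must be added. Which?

/d/

place of articulation  voiceless  voiced  
bilabial          p         b       
dental            t̪        d̪      
alveolar          t         —       
retroflex         ʈ         ɖ       
velar             k         ɡ       
The alveolar row has no voiced member, so the gap is the voiced alveolar stop /d/.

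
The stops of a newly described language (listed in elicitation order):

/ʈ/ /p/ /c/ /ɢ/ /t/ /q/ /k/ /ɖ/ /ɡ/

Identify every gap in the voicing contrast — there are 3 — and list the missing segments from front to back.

Voiceless: /p/ (bilabial), /t/ (alveolar), /ʈ/ (retroflex), /c/ (palatal), /k/ (velar), /q/ (uvular).
Voiced: /ɖ/ (retroflex), /ɡ/ (velar), /ɢ/ (uvular).
Gaps, from front to back: bilabial lacks voiced (/b/); alveolar lacks voiced (/d/); palatal lacks voiced (/ɟ/).

/b/, /d/, /ɟ/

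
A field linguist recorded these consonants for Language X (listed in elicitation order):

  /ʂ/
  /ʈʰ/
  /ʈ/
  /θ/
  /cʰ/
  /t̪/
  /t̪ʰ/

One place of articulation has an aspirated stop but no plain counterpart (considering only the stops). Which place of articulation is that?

dental: plain /t̪/, aspirated /t̪ʰ/.
retroflex: plain /ʈ/, aspirated /ʈʰ/.
palatal: plain —, aspirated /cʰ/.
Every place of articulation has a plain member except palatal, where /c/ would be expected.

palatal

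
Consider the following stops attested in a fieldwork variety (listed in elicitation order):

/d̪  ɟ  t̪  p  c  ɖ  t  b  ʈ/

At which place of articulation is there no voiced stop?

alveolar

bilabial: voiceless /p/, voiced /b/.
dental: voiceless /t̪/, voiced /d̪/.
alveolar: voiceless /t/, voiced —.
retroflex: voiceless /ʈ/, voiced /ɖ/.
palatal: voiceless /c/, voiced /ɟ/.
Every place of articulation has a voiced member except alveolar, where /d/ would be expected.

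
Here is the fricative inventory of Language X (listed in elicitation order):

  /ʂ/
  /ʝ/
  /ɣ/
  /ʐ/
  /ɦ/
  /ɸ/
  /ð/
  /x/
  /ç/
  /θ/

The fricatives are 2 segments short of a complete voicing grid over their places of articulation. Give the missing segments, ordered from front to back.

Voiceless: /ɸ/ (bilabial), /θ/ (dental), /ʂ/ (retroflex), /ç/ (palatal), /x/ (velar).
Voiced: /ð/ (dental), /ʐ/ (retroflex), /ʝ/ (palatal), /ɣ/ (velar), /ɦ/ (glottal).
Gaps, from front to back: bilabial lacks voiced (/β/); glottal lacks voiceless (/h/).

/β/, /h/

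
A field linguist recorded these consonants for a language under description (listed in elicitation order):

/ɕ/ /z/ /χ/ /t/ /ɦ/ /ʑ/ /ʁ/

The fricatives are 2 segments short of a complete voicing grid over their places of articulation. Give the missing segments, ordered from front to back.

Voiceless: /ɕ/ (alveolo-palatal), /χ/ (uvular).
Voiced: /z/ (alveolar), /ʑ/ (alveolo-palatal), /ʁ/ (uvular), /ɦ/ (glottal).
Gaps, from front to back: alveolar lacks voiceless (/s/); glottal lacks voiceless (/h/).

/s/, /h/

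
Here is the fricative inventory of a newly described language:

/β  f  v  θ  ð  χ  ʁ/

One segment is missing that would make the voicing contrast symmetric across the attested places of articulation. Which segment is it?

bilabial: voiceless —, voiced /β/.
labiodental: voiceless /f/, voiced /v/.
dental: voiceless /θ/, voiced /ð/.
uvular: voiceless /χ/, voiced /ʁ/.
The bilabial row has no voiceless member, so the gap is the voiceless bilabial fricative /ɸ/.

/ɸ/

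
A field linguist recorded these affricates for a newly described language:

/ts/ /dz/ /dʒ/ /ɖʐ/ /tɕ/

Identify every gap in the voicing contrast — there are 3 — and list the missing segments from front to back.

Voiceless: /ts/ (alveolar), /tɕ/ (alveolo-palatal).
Voiced: /dz/ (alveolar), /dʒ/ (postalveolar), /ɖʐ/ (retroflex).
Gaps, from front to back: postalveolar lacks voiceless (/tʃ/); retroflex lacks voiceless (/ʈʂ/); alveolo-palatal lacks voiced (/dʑ/).

/tʃ/, /ʈʂ/, /dʑ/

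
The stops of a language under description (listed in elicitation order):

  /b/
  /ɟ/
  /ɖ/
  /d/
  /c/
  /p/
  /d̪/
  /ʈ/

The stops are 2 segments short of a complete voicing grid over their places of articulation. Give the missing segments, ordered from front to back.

/t̪/, /t/

bilabial: voiceless /p/, voiced /b/.
dental: voiceless —, voiced /d̪/.
alveolar: voiceless —, voiced /d/.
retroflex: voiceless /ʈ/, voiced /ɖ/.
palatal: voiceless /c/, voiced /ɟ/.
Gaps, from front to back: dental lacks voiceless (/t̪/); alveolar lacks voiceless (/t/).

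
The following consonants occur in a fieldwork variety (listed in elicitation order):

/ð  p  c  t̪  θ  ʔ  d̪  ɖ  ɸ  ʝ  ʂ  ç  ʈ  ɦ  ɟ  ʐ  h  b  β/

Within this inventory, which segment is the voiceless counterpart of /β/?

/ɸ/

/β/ is a voiced bilabial fricative.
The voiceless counterpart is a voiceless bilabial fricative — in this inventory, /ɸ/.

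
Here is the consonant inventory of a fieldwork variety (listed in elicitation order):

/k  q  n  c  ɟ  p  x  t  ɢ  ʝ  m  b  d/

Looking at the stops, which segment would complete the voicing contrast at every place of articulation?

/ɡ/

bilabial: voiceless /p/, voiced /b/.
alveolar: voiceless /t/, voiced /d/.
palatal: voiceless /c/, voiced /ɟ/.
velar: voiceless /k/, voiced —.
uvular: voiceless /q/, voiced /ɢ/.
The velar row has no voiced member, so the gap is the voiced velar stop /ɡ/.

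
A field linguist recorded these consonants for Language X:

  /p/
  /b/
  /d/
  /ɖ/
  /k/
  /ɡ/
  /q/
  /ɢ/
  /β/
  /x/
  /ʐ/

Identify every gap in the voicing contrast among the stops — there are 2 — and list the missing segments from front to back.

Voiceless: /p/ (bilabial), /k/ (velar), /q/ (uvular).
Voiced: /b/ (bilabial), /d/ (alveolar), /ɖ/ (retroflex), /ɡ/ (velar), /ɢ/ (uvular).
Gaps, from front to back: alveolar lacks voiceless (/t/); retroflex lacks voiceless (/ʈ/).

/t/, /ʈ/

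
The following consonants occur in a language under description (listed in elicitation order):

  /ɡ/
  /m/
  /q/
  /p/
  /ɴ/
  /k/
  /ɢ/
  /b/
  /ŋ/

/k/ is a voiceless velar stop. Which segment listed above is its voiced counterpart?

The voiced counterpart is a voiced velar stop — in this inventory, /ɡ/.

/ɡ/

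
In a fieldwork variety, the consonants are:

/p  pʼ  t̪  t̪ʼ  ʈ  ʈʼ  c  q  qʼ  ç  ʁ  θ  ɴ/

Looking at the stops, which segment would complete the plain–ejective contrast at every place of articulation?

Plain: /p/ (bilabial), /t̪/ (dental), /ʈ/ (retroflex), /c/ (palatal), /q/ (uvular).
Ejective: /pʼ/ (bilabial), /t̪ʼ/ (dental), /ʈʼ/ (retroflex), /qʼ/ (uvular).
The palatal row has no ejective member, so the gap is the ejective palatal stop /cʼ/.

/cʼ/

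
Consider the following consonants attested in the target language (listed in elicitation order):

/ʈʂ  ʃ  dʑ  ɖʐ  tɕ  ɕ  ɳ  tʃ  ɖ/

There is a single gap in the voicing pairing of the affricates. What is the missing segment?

postalveolar: voiceless /tʃ/, voiced —.
retroflex: voiceless /ʈʂ/, voiced /ɖʐ/.
alveolo-palatal: voiceless /tɕ/, voiced /dʑ/.
The postalveolar row has no voiced member, so the gap is the voiced postalveolar affricate /dʒ/.

/dʒ/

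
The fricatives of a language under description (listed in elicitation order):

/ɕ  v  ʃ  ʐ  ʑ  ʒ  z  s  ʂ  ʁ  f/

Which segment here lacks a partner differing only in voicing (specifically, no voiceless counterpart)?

/ʁ/

Labiodental: /f/ ~ /v/
Alveolar: /s/ ~ /z/
Postalveolar: /ʃ/ ~ /ʒ/
Retroflex: /ʂ/ ~ /ʐ/
Alveolo-palatal: /ɕ/ ~ /ʑ/
Uvular: only /ʁ/ (voiced); no voiceless partner.
So /ʁ/ is the unpaired segment.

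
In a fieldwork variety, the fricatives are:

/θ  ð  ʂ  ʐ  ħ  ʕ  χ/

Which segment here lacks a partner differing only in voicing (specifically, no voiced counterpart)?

Dental: /θ/ ~ /ð/
Retroflex: /ʂ/ ~ /ʐ/
Pharyngeal: /ħ/ ~ /ʕ/
Uvular: only /χ/ (voiceless); no voiced partner.
So /χ/ is the unpaired segment.

/χ/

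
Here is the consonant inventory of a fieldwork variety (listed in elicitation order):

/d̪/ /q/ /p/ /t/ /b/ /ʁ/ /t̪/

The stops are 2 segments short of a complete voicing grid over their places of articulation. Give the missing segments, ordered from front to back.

bilabial: voiceless /p/, voiced /b/.
dental: voiceless /t̪/, voiced /d̪/.
alveolar: voiceless /t/, voiced —.
uvular: voiceless /q/, voiced —.
Gaps, from front to back: alveolar lacks voiced (/d/); uvular lacks voiced (/ɢ/).

/d/, /ɢ/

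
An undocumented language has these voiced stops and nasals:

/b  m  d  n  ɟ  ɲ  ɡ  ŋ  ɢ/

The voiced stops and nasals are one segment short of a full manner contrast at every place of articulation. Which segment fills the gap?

/ɴ/

bilabial: oral stop /b/, nasal /m/.
alveolar: oral stop /d/, nasal /n/.
palatal: oral stop /ɟ/, nasal /ɲ/.
velar: oral stop /ɡ/, nasal /ŋ/.
uvular: oral stop /ɢ/, nasal —.
The uvular row has no nasal member, so the gap is the uvular nasal /ɴ/.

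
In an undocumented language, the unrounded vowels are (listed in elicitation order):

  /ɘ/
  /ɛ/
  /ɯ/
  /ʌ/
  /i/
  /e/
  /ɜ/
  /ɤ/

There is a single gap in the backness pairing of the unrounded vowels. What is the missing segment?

/ɨ/

high: front /i/, central —, back /ɯ/.
high-mid: front /e/, central /ɘ/, back /ɤ/.
low-mid: front /ɛ/, central /ɜ/, back /ʌ/.
The high row has no central member, so the gap is the high central unrounded vowel /ɨ/.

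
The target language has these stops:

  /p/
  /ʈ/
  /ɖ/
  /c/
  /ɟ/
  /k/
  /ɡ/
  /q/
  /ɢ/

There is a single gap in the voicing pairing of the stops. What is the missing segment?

/b/

bilabial: voiceless /p/, voiced —.
retroflex: voiceless /ʈ/, voiced /ɖ/.
palatal: voiceless /c/, voiced /ɟ/.
velar: voiceless /k/, voiced /ɡ/.
uvular: voiceless /q/, voiced /ɢ/.
The bilabial row has no voiced member, so the gap is the voiced bilabial stop /b/.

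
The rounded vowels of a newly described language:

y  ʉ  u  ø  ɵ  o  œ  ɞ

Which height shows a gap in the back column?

low-mid

height            front     central   back    
high              y         ʉ         u       
high-mid          ø         ɵ         o       
low-mid           œ         ɞ         —       
Every height has a back member except low-mid, where /ɔ/ would be expected.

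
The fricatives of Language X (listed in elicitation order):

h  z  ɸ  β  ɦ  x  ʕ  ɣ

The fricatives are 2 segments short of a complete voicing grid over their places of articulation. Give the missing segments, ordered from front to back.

bilabial: voiceless /ɸ/, voiced /β/.
alveolar: voiceless —, voiced /z/.
velar: voiceless /x/, voiced /ɣ/.
pharyngeal: voiceless —, voiced /ʕ/.
glottal: voiceless /h/, voiced /ɦ/.
Gaps, from front to back: alveolar lacks voiceless (/s/); pharyngeal lacks voiceless (/ħ/).

/s/, /ħ/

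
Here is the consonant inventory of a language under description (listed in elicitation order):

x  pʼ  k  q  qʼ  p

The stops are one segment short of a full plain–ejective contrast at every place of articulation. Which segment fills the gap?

/kʼ/

bilabial: plain /p/, ejective /pʼ/.
velar: plain /k/, ejective —.
uvular: plain /q/, ejective /qʼ/.
The velar row has no ejective member, so the gap is the ejective velar stop /kʼ/.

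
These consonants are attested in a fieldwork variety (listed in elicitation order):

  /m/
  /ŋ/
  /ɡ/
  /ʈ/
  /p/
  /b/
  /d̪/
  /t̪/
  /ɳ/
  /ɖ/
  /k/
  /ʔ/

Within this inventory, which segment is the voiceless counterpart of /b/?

/p/

/b/ is a voiced bilabial stop.
The voiceless counterpart is a voiceless bilabial stop — in this inventory, /p/.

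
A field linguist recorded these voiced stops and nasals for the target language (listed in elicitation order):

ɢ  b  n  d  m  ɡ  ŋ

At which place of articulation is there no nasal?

uvular

place of articulation  oral stop  nasal   
bilabial          b         m       
alveolar          d         n       
velar             ɡ         ŋ       
uvular            ɢ         —       
Every place of articulation has a nasal member except uvular, where /ɴ/ would be expected.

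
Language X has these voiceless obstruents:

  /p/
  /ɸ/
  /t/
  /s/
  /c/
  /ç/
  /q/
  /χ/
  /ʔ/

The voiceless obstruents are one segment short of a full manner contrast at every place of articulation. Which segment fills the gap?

/h/

place of articulation  stop      fricative
bilabial          p         ɸ       
alveolar          t         s       
palatal           c         ç       
uvular            q         χ       
glottal           ʔ         —       
The glottal row has no fricative member, so the gap is the glottal fricative /h/.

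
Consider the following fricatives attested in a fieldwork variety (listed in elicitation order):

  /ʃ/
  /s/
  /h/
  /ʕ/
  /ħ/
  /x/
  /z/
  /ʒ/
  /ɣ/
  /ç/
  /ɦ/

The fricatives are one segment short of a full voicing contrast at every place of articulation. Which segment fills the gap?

place of articulation  voiceless  voiced  
alveolar          s         z       
postalveolar      ʃ         ʒ       
palatal           ç         —       
velar             x         ɣ       
pharyngeal        ħ         ʕ       
glottal           h         ɦ       
The palatal row has no voiced member, so the gap is the voiced palatal fricative /ʝ/.

/ʝ/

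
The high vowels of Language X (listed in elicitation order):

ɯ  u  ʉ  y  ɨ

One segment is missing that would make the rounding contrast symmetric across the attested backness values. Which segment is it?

/i/

front: unrounded —, rounded /y/.
central: unrounded /ɨ/, rounded /ʉ/.
back: unrounded /ɯ/, rounded /u/.
The front row has no unrounded member, so the gap is the front unrounded vowel /i/.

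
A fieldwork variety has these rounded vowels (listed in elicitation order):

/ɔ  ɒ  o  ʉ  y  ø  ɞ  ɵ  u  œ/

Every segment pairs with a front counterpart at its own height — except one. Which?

/ɒ/

High: /y/ ~ /ʉ/ ~ /u/
High-mid: /ø/ ~ /ɵ/ ~ /o/
Low-mid: /œ/ ~ /ɞ/ ~ /ɔ/
Low: only /ɒ/ (back); no front partner.
So /ɒ/ is the unpaired segment.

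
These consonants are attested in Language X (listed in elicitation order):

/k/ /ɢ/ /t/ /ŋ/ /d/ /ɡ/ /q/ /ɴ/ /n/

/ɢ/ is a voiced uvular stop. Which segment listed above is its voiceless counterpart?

/q/

The voiceless counterpart is a voiceless uvular stop — in this inventory, /q/.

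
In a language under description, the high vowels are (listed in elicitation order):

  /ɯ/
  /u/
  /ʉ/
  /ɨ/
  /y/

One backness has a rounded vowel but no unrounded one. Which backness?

front: unrounded —, rounded /y/.
central: unrounded /ɨ/, rounded /ʉ/.
back: unrounded /ɯ/, rounded /u/.
Every backness has an unrounded member except front, where /i/ would be expected.

front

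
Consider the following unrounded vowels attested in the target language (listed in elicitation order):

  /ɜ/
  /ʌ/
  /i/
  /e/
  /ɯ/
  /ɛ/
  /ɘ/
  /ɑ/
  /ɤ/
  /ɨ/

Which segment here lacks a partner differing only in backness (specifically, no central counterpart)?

High: /i/ ~ /ɨ/ ~ /ɯ/
High-mid: /e/ ~ /ɘ/ ~ /ɤ/
Low-mid: /ɛ/ ~ /ɜ/ ~ /ʌ/
Low: only /ɑ/ (back); no central partner.
So /ɑ/ is the unpaired segment.

/ɑ/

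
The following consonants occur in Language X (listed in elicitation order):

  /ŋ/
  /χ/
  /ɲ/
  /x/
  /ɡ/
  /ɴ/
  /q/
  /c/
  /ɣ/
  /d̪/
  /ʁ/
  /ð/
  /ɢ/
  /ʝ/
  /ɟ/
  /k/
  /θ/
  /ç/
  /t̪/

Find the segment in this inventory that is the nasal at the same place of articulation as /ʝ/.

/ɲ/

/ʝ/ is a voiced palatal fricative.
The nasal at the same place is a palatal nasal — in this inventory, /ɲ/.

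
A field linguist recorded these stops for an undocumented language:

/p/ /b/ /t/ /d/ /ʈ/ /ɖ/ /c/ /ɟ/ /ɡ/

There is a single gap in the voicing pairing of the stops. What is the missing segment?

bilabial: voiceless /p/, voiced /b/.
alveolar: voiceless /t/, voiced /d/.
retroflex: voiceless /ʈ/, voiced /ɖ/.
palatal: voiceless /c/, voiced /ɟ/.
velar: voiceless —, voiced /ɡ/.
The velar row has no voiceless member, so the gap is the voiceless velar stop /k/.

/k/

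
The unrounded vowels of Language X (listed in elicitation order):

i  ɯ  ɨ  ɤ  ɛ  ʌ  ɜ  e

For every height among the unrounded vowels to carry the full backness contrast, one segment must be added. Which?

/ɘ/

high: front /i/, central /ɨ/, back /ɯ/.
high-mid: front /e/, central —, back /ɤ/.
low-mid: front /ɛ/, central /ɜ/, back /ʌ/.
The high-mid row has no central member, so the gap is the high-mid central unrounded vowel /ɘ/.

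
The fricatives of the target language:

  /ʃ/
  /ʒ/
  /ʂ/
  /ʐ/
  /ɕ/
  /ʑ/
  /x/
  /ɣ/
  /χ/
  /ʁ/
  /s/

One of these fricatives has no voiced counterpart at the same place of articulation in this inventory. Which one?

Postalveolar: /ʃ/ ~ /ʒ/
Retroflex: /ʂ/ ~ /ʐ/
Alveolo-palatal: /ɕ/ ~ /ʑ/
Velar: /x/ ~ /ɣ/
Uvular: /χ/ ~ /ʁ/
Alveolar: only /s/ (voiceless); no voiced partner.
So /s/ is the unpaired segment.

/s/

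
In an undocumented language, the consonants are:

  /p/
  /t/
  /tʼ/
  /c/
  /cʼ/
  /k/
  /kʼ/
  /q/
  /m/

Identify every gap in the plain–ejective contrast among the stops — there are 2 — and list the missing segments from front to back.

/pʼ/, /qʼ/

place of articulation  plain     ejective
bilabial          p         —       
alveolar          t         tʼ      
palatal           c         cʼ      
velar             k         kʼ      
uvular            q         —       
Gaps, from front to back: bilabial lacks ejective (/pʼ/); uvular lacks ejective (/qʼ/).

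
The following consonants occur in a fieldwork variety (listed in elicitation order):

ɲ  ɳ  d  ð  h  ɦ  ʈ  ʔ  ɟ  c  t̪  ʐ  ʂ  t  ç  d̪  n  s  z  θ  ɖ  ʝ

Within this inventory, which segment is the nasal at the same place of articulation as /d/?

/d/ is a voiced alveolar stop.
The nasal at the same place is an alveolar nasal — in this inventory, /n/.

/n/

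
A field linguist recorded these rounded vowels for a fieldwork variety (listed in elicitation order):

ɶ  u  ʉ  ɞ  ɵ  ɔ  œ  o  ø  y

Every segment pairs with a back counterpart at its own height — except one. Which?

High: /y/ ~ /ʉ/ ~ /u/
High-mid: /ø/ ~ /ɵ/ ~ /o/
Low-mid: /œ/ ~ /ɞ/ ~ /ɔ/
Low: only /ɶ/ (front); no back partner.
So /ɶ/ is the unpaired segment.

/ɶ/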